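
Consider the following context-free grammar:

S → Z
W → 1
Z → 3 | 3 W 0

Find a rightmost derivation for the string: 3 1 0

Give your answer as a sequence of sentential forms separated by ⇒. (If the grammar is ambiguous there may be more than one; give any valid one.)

S ⇒ Z ⇒ 3 W 0 ⇒ 3 1 0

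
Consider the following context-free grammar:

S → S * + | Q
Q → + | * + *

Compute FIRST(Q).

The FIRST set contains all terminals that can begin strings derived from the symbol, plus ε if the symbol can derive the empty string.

We compute FIRST(Q) using the standard algorithm.
FIRST(Q) = {*, +}
FIRST(S) = {*, +}
Therefore, FIRST(Q) = {*, +}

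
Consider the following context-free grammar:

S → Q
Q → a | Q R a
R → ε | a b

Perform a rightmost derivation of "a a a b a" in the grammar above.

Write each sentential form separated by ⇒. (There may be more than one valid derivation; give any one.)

S ⇒ Q ⇒ Q R a ⇒ Q a b a ⇒ Q R a a b a ⇒ Q a a b a ⇒ a a a b a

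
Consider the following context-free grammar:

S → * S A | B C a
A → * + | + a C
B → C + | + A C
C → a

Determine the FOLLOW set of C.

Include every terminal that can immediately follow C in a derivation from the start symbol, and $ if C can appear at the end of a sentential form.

We compute FOLLOW(C) using the standard algorithm.
FOLLOW(S) starts with {$}.
FIRST(A) = {*, +}
FIRST(B) = {+, a}
FIRST(C) = {a}
FIRST(S) = {*, +, a}
FOLLOW(A) = {$, *, +, a}
FOLLOW(B) = {a}
FOLLOW(C) = {$, *, +, a}
FOLLOW(S) = {$, *, +}
Therefore, FOLLOW(C) = {$, *, +, a}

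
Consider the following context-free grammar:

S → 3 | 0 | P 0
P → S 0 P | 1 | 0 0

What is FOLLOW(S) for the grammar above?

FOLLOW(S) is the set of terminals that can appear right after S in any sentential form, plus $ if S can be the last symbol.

We compute FOLLOW(S) using the standard algorithm.
FOLLOW(S) starts with {$}.
FIRST(P) = {0, 1, 3}
FIRST(S) = {0, 1, 3}
FOLLOW(P) = {0}
FOLLOW(S) = {$, 0}
Therefore, FOLLOW(S) = {$, 0}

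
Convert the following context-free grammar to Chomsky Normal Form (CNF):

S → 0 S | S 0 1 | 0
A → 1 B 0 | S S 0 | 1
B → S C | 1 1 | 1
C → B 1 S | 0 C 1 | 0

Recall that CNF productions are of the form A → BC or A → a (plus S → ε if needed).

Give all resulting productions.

T0 → 0; T1 → 1; S → 0; A → 1; B → 1; C → 0; S → T0 S; S → S X0; X0 → T0 T1; A → T1 X1; X1 → B T0; A → S X2; X2 → S T0; B → S C; B → T1 T1; C → B X3; X3 → T1 S; C → T0 X4; X4 → C T1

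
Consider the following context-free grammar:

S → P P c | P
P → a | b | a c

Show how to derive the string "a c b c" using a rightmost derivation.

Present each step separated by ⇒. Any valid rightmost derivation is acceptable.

S ⇒ P P c ⇒ P b c ⇒ a c b c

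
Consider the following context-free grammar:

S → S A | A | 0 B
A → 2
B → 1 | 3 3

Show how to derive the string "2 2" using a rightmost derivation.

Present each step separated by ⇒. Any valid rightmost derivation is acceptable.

S ⇒ S A ⇒ S 2 ⇒ A 2 ⇒ 2 2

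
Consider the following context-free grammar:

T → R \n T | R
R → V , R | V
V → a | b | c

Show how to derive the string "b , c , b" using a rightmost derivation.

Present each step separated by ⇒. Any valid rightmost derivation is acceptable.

T ⇒ R ⇒ V , R ⇒ V , V , R ⇒ V , V , V ⇒ V , V , b ⇒ V , c , b ⇒ b , c , b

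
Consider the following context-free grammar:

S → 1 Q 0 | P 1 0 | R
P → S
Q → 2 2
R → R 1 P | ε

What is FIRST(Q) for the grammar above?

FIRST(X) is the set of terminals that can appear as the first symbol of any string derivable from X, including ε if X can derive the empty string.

We compute FIRST(Q) using the standard algorithm.
FIRST(P) = {1, ε}
FIRST(Q) = {2}
FIRST(R) = {1, ε}
FIRST(S) = {1, ε}
Therefore, FIRST(Q) = {2}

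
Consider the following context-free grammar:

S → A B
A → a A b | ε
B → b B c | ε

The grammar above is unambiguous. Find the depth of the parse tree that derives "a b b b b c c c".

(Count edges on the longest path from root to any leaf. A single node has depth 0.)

5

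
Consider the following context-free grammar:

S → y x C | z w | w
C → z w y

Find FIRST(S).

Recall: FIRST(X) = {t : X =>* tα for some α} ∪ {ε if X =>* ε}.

We compute FIRST(S) using the standard algorithm.
FIRST(C) = {z}
FIRST(S) = {w, y, z}
Therefore, FIRST(S) = {w, y, z}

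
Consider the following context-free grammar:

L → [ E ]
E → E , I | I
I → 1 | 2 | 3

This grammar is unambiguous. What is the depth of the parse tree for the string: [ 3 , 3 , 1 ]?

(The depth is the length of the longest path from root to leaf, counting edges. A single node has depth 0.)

5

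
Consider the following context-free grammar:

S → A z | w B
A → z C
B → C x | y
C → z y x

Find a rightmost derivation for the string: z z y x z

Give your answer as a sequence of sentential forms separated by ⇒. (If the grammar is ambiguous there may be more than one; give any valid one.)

S ⇒ A z ⇒ z C z ⇒ z z y x z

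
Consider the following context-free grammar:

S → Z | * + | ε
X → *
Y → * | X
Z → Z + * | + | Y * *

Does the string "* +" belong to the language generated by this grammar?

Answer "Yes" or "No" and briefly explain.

Yes - a valid derivation exists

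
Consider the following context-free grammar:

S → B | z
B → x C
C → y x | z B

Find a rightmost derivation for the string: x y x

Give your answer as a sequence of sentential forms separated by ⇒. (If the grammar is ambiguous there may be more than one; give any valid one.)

S ⇒ B ⇒ x C ⇒ x y x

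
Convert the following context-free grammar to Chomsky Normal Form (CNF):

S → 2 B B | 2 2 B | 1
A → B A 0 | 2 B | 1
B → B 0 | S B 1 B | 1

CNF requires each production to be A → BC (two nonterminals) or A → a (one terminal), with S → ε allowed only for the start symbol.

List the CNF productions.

T2 → 2; S → 1; T0 → 0; A → 1; T1 → 1; B → 1; S → T2 X0; X0 → B B; S → T2 X1; X1 → T2 B; A → B X2; X2 → A T0; A → T2 B; B → B T0; B → S X3; X3 → B X4; X4 → T1 B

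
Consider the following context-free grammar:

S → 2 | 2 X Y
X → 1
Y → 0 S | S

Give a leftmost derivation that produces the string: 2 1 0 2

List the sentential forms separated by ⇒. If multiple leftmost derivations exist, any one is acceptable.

S ⇒ 2 X Y ⇒ 2 1 Y ⇒ 2 1 0 S ⇒ 2 1 0 2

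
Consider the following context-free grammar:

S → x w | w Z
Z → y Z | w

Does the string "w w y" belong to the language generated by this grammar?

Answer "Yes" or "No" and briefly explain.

No - no valid derivation exists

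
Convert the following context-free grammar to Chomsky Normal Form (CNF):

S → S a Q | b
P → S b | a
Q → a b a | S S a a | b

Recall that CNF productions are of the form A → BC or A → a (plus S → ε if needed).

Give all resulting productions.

TA → a; S → b; TB → b; P → a; Q → b; S → S X0; X0 → TA Q; P → S TB; Q → TA X1; X1 → TB TA; Q → S X2; X2 → S X3; X3 → TA TA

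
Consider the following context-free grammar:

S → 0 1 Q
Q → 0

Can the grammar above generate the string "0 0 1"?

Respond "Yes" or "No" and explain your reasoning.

No - no valid derivation exists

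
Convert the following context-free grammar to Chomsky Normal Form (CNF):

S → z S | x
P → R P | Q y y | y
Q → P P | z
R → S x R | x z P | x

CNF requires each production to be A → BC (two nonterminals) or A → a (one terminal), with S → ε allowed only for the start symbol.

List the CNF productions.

TZ → z; S → x; TY → y; P → y; Q → z; TX → x; R → x; S → TZ S; P → R P; P → Q X0; X0 → TY TY; Q → P P; R → S X1; X1 → TX R; R → TX X2; X2 → TZ P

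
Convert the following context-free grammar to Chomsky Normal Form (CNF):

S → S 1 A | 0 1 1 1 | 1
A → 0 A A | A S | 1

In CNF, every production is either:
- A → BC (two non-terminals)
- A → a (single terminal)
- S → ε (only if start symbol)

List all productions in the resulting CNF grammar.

T1 → 1; T0 → 0; S → 1; A → 1; S → S X0; X0 → T1 A; S → T0 X1; X1 → T1 X2; X2 → T1 T1; A → T0 X3; X3 → A A; A → A S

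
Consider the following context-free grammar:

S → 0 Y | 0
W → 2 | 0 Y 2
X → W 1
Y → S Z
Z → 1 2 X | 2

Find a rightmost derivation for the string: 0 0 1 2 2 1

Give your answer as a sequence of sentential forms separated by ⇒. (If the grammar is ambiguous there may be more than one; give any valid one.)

S ⇒ 0 Y ⇒ 0 S Z ⇒ 0 S 1 2 X ⇒ 0 S 1 2 W 1 ⇒ 0 S 1 2 2 1 ⇒ 0 0 1 2 2 1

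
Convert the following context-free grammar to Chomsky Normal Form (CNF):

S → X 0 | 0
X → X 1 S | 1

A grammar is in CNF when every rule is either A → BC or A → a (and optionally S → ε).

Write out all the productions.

T0 → 0; S → 0; T1 → 1; X → 1; S → X T0; X → X X0; X0 → T1 S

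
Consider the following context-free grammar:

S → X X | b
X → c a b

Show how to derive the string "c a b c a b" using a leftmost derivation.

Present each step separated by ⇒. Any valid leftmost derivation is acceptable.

S ⇒ X X ⇒ c a b X ⇒ c a b c a b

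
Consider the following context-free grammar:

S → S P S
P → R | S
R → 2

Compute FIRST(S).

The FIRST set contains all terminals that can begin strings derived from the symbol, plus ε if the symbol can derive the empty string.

We compute FIRST(S) using the standard algorithm.
FIRST(P) = {2}
FIRST(R) = {2}
FIRST(S) = {}
Therefore, FIRST(S) = {}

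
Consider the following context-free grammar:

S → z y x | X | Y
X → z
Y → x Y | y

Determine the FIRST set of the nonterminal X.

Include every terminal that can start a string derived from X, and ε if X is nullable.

We compute FIRST(X) using the standard algorithm.
FIRST(S) = {x, y, z}
FIRST(X) = {z}
FIRST(Y) = {x, y}
Therefore, FIRST(X) = {z}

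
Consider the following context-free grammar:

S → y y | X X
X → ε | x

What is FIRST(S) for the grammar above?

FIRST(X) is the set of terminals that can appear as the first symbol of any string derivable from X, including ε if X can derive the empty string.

We compute FIRST(S) using the standard algorithm.
FIRST(S) = {x, y, ε}
FIRST(X) = {x, ε}
Therefore, FIRST(S) = {x, y, ε}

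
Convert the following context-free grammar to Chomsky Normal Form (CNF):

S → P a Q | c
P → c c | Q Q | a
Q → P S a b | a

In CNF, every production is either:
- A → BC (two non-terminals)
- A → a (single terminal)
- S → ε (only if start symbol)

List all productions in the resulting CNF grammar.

TA → a; S → c; TC → c; P → a; TB → b; Q → a; S → P X0; X0 → TA Q; P → TC TC; P → Q Q; Q → P X1; X1 → S X2; X2 → TA TB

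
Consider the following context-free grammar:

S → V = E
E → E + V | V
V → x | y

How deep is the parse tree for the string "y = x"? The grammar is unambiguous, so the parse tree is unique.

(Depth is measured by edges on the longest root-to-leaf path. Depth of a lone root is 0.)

3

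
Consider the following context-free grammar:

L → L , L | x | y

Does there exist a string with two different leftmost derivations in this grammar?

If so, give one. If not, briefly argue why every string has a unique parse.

Yes - the string 'y , x , x , y , x , y' has two distinct leftmost derivations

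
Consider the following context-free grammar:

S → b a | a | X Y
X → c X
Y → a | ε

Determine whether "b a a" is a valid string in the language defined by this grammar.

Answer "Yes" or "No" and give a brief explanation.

No - no valid derivation exists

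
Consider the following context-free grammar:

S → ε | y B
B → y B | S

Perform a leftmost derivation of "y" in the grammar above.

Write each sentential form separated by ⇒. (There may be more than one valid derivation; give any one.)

S ⇒ y B ⇒ y S ⇒ y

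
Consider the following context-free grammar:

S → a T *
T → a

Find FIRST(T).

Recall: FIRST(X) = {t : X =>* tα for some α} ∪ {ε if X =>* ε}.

We compute FIRST(T) using the standard algorithm.
FIRST(S) = {a}
FIRST(T) = {a}
Therefore, FIRST(T) = {a}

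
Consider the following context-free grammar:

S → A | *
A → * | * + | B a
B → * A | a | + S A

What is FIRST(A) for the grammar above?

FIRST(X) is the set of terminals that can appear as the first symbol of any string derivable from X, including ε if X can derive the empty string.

We compute FIRST(A) using the standard algorithm.
FIRST(A) = {*, +, a}
FIRST(B) = {*, +, a}
FIRST(S) = {*, +, a}
Therefore, FIRST(A) = {*, +, a}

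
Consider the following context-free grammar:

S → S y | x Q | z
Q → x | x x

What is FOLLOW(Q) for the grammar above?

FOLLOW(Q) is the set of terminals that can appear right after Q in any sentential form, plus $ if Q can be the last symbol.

We compute FOLLOW(Q) using the standard algorithm.
FOLLOW(S) starts with {$}.
FIRST(Q) = {x}
FIRST(S) = {x, z}
FOLLOW(Q) = {$, y}
FOLLOW(S) = {$, y}
Therefore, FOLLOW(Q) = {$, y}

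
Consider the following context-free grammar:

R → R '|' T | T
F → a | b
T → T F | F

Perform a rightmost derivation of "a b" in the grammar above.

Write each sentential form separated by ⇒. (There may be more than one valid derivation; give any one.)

R ⇒ T ⇒ T F ⇒ T b ⇒ F b ⇒ a b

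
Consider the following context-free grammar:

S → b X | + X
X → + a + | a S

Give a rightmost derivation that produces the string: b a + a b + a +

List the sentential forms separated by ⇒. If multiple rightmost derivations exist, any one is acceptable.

S ⇒ b X ⇒ b a S ⇒ b a + X ⇒ b a + a S ⇒ b a + a b X ⇒ b a + a b + a +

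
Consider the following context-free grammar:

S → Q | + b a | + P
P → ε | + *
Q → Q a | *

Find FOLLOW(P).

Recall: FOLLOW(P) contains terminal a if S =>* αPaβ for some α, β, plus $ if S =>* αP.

We compute FOLLOW(P) using the standard algorithm.
FOLLOW(S) starts with {$}.
FIRST(P) = {+, ε}
FIRST(Q) = {*}
FIRST(S) = {*, +}
FOLLOW(P) = {$}
FOLLOW(Q) = {$, a}
FOLLOW(S) = {$}
Therefore, FOLLOW(P) = {$}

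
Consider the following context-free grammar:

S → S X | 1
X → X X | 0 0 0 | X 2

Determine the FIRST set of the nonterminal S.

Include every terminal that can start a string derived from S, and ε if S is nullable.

We compute FIRST(S) using the standard algorithm.
FIRST(S) = {1}
FIRST(X) = {0}
Therefore, FIRST(S) = {1}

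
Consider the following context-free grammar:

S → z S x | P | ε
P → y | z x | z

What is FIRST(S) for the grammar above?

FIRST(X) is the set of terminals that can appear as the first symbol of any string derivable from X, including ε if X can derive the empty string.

We compute FIRST(S) using the standard algorithm.
FIRST(P) = {y, z}
FIRST(S) = {y, z, ε}
Therefore, FIRST(S) = {y, z, ε}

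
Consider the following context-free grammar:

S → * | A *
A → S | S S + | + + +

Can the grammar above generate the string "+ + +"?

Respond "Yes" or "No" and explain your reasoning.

No - no valid derivation exists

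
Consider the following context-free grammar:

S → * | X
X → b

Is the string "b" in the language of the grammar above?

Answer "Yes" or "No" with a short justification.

Yes - a valid derivation exists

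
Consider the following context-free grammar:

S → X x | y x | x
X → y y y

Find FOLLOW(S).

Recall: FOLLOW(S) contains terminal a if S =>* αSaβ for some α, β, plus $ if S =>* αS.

We compute FOLLOW(S) using the standard algorithm.
FOLLOW(S) starts with {$}.
FIRST(S) = {x, y}
FIRST(X) = {y}
FOLLOW(S) = {$}
FOLLOW(X) = {x}
Therefore, FOLLOW(S) = {$}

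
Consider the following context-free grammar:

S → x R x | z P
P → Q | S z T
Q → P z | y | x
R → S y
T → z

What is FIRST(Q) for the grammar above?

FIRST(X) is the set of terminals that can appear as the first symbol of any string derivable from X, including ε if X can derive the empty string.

We compute FIRST(Q) using the standard algorithm.
FIRST(P) = {x, y, z}
FIRST(Q) = {x, y, z}
FIRST(R) = {x, z}
FIRST(S) = {x, z}
FIRST(T) = {z}
Therefore, FIRST(Q) = {x, y, z}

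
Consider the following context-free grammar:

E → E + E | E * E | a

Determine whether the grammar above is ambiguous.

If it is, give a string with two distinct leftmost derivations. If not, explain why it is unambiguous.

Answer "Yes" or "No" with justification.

Yes - the string 'a * a + a * a * a' has two distinct leftmost derivations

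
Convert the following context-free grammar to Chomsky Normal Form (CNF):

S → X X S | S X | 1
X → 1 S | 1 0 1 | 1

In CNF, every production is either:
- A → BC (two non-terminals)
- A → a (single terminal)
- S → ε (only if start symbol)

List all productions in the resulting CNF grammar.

S → 1; T1 → 1; T0 → 0; X → 1; S → X X0; X0 → X S; S → S X; X → T1 S; X → T1 X1; X1 → T0 T1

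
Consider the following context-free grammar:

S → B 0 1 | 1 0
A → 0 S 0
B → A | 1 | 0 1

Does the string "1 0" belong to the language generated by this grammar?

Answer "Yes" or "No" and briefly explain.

Yes - a valid derivation exists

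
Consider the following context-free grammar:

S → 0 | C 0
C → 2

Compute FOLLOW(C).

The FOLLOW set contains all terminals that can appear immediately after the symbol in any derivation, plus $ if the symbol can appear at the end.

We compute FOLLOW(C) using the standard algorithm.
FOLLOW(S) starts with {$}.
FIRST(C) = {2}
FIRST(S) = {0, 2}
FOLLOW(C) = {0}
FOLLOW(S) = {$}
Therefore, FOLLOW(C) = {0}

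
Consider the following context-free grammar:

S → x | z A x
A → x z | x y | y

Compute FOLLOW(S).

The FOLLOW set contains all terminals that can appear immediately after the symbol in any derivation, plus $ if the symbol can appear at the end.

We compute FOLLOW(S) using the standard algorithm.
FOLLOW(S) starts with {$}.
FIRST(A) = {x, y}
FIRST(S) = {x, z}
FOLLOW(A) = {x}
FOLLOW(S) = {$}
Therefore, FOLLOW(S) = {$}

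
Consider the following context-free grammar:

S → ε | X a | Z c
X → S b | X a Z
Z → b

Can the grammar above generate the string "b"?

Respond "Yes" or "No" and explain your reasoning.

No - no valid derivation exists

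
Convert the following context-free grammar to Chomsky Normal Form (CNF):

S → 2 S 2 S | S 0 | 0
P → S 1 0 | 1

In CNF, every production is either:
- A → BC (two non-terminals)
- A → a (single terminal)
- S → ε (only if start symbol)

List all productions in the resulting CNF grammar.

T2 → 2; T0 → 0; S → 0; T1 → 1; P → 1; S → T2 X0; X0 → S X1; X1 → T2 S; S → S T0; P → S X2; X2 → T1 T0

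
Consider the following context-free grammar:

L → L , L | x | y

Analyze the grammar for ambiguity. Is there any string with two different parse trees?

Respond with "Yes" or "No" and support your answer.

Yes - the string 'y , y , y , y , x , y' has two distinct parse trees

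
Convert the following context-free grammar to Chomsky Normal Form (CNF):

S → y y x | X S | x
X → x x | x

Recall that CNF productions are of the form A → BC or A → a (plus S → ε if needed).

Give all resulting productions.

TY → y; TX → x; S → x; X → x; S → TY X0; X0 → TY TX; S → X S; X → TX TX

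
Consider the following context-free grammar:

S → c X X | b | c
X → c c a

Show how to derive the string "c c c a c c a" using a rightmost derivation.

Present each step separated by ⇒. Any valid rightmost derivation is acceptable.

S ⇒ c X X ⇒ c X c c a ⇒ c c c a c c a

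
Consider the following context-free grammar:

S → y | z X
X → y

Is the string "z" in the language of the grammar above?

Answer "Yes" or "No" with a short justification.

No - no valid derivation exists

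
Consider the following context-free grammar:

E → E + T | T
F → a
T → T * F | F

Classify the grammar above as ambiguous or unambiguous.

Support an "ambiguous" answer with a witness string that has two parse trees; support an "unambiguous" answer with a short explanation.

Unambiguous - every string in the language has a unique parse tree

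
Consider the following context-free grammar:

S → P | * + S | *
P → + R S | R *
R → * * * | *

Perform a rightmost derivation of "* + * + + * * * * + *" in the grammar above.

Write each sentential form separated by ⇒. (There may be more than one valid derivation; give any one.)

S ⇒ * + S ⇒ * + * + S ⇒ * + * + P ⇒ * + * + + R S ⇒ * + * + + R * + S ⇒ * + * + + R * + * ⇒ * + * + + * * * * + *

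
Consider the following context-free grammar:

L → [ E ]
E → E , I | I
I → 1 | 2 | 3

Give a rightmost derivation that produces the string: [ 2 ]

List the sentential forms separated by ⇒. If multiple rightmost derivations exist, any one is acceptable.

L ⇒ [ E ] ⇒ [ I ] ⇒ [ 2 ]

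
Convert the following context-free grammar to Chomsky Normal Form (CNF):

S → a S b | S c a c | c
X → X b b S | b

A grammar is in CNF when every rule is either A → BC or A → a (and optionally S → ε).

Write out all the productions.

TA → a; TB → b; TC → c; S → c; X → b; S → TA X0; X0 → S TB; S → S X1; X1 → TC X2; X2 → TA TC; X → X X3; X3 → TB X4; X4 → TB S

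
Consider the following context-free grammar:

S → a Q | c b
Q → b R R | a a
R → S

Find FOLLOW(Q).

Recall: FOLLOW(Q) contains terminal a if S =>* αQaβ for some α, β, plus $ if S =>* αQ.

We compute FOLLOW(Q) using the standard algorithm.
FOLLOW(S) starts with {$}.
FIRST(Q) = {a, b}
FIRST(R) = {a, c}
FIRST(S) = {a, c}
FOLLOW(Q) = {$, a, c}
FOLLOW(R) = {$, a, c}
FOLLOW(S) = {$, a, c}
Therefore, FOLLOW(Q) = {$, a, c}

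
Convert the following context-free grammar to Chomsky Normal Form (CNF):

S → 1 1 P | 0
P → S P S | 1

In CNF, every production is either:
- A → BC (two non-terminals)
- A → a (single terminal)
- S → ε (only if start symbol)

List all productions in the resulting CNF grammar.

T1 → 1; S → 0; P → 1; S → T1 X0; X0 → T1 P; P → S X1; X1 → P S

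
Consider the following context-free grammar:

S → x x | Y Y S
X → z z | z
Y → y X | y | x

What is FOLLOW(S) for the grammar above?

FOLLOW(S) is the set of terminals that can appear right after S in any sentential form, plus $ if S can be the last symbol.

We compute FOLLOW(S) using the standard algorithm.
FOLLOW(S) starts with {$}.
FIRST(S) = {x, y}
FIRST(X) = {z}
FIRST(Y) = {x, y}
FOLLOW(S) = {$}
FOLLOW(X) = {x, y}
FOLLOW(Y) = {x, y}
Therefore, FOLLOW(S) = {$}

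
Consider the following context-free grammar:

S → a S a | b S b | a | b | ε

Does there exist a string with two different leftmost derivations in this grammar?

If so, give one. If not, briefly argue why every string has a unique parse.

No - every string in the language has a unique leftmost derivation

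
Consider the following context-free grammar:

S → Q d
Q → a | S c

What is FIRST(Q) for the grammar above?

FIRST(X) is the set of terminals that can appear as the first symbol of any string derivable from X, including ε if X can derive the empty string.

We compute FIRST(Q) using the standard algorithm.
FIRST(Q) = {a}
FIRST(S) = {a}
Therefore, FIRST(Q) = {a}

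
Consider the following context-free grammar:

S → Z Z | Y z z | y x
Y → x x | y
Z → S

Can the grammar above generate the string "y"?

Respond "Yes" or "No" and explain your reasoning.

No - no valid derivation exists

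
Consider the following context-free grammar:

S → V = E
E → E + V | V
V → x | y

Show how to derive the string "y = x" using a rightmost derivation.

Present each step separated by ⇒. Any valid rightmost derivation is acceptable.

S ⇒ V = E ⇒ V = V ⇒ V = x ⇒ y = x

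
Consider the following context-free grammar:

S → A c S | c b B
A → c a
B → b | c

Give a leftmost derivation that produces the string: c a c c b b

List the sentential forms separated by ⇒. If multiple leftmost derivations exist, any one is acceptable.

S ⇒ A c S ⇒ c a c S ⇒ c a c c b B ⇒ c a c c b b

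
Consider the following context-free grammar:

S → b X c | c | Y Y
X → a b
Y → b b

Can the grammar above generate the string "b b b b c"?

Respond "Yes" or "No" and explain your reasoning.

No - no valid derivation exists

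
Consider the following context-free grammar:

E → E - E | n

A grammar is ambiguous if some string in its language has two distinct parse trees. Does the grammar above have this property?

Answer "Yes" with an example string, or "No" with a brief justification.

Yes - the string 'n - n - n - n - n - n' has two distinct parse trees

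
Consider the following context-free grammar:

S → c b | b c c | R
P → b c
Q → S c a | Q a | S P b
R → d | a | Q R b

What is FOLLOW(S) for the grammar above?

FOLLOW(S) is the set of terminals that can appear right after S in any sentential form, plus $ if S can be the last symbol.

We compute FOLLOW(S) using the standard algorithm.
FOLLOW(S) starts with {$}.
FIRST(P) = {b}
FIRST(Q) = {a, b, c, d}
FIRST(R) = {a, b, c, d}
FIRST(S) = {a, b, c, d}
FOLLOW(P) = {b}
FOLLOW(Q) = {a, b, c, d}
FOLLOW(R) = {$, b, c}
FOLLOW(S) = {$, b, c}
Therefore, FOLLOW(S) = {$, b, c}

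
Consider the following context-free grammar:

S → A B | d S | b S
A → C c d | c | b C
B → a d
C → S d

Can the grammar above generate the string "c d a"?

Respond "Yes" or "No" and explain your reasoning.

No - no valid derivation exists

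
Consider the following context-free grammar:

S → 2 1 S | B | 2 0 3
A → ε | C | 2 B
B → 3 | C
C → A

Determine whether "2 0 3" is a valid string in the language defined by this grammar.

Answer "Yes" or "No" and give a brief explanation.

Yes - a valid derivation exists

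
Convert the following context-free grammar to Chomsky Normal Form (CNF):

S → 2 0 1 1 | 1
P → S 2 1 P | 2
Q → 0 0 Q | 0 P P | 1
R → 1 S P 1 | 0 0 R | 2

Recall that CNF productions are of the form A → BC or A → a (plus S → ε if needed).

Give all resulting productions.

T2 → 2; T0 → 0; T1 → 1; S → 1; P → 2; Q → 1; R → 2; S → T2 X0; X0 → T0 X1; X1 → T1 T1; P → S X2; X2 → T2 X3; X3 → T1 P; Q → T0 X4; X4 → T0 Q; Q → T0 X5; X5 → P P; R → T1 X6; X6 → S X7; X7 → P T1; R → T0 X8; X8 → T0 R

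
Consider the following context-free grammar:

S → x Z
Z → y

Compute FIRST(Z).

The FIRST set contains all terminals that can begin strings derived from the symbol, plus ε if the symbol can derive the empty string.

We compute FIRST(Z) using the standard algorithm.
FIRST(S) = {x}
FIRST(Z) = {y}
Therefore, FIRST(Z) = {y}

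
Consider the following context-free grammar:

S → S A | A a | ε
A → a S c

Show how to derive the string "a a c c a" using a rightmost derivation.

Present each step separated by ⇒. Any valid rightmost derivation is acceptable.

S ⇒ A a ⇒ a S c a ⇒ a S A c a ⇒ a S a S c c a ⇒ a S a c c a ⇒ a a c c a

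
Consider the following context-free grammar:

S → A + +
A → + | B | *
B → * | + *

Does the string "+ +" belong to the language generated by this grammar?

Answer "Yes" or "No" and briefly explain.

No - no valid derivation exists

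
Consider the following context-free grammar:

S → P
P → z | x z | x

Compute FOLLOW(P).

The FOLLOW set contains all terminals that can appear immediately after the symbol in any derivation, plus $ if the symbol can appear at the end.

We compute FOLLOW(P) using the standard algorithm.
FOLLOW(S) starts with {$}.
FIRST(P) = {x, z}
FIRST(S) = {x, z}
FOLLOW(P) = {$}
FOLLOW(S) = {$}
Therefore, FOLLOW(P) = {$}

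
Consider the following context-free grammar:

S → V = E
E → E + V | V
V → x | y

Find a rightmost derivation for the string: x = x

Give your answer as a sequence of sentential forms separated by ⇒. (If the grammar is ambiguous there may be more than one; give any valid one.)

S ⇒ V = E ⇒ V = V ⇒ V = x ⇒ x = x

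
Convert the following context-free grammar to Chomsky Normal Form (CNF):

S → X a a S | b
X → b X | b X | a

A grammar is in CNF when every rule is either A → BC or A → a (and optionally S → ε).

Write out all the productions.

TA → a; S → b; TB → b; X → a; S → X X0; X0 → TA X1; X1 → TA S; X → TB X; X → TB X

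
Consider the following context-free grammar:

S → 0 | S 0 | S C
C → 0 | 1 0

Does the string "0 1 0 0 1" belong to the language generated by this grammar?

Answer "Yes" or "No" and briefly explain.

No - no valid derivation exists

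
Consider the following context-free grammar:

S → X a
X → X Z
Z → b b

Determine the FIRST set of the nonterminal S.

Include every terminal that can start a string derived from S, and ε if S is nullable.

We compute FIRST(S) using the standard algorithm.
FIRST(S) = {}
FIRST(X) = {}
FIRST(Z) = {b}
Therefore, FIRST(S) = {}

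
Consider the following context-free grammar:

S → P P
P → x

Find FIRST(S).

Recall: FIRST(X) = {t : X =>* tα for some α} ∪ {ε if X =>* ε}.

We compute FIRST(S) using the standard algorithm.
FIRST(P) = {x}
FIRST(S) = {x}
Therefore, FIRST(S) = {x}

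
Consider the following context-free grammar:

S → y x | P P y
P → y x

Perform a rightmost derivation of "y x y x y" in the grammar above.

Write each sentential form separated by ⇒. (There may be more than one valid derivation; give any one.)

S ⇒ P P y ⇒ P y x y ⇒ y x y x y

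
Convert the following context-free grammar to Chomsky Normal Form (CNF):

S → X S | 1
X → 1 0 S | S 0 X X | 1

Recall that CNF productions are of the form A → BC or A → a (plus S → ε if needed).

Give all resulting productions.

S → 1; T1 → 1; T0 → 0; X → 1; S → X S; X → T1 X0; X0 → T0 S; X → S X1; X1 → T0 X2; X2 → X X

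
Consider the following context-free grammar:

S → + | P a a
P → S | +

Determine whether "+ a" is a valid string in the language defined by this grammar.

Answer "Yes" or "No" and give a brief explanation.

No - no valid derivation exists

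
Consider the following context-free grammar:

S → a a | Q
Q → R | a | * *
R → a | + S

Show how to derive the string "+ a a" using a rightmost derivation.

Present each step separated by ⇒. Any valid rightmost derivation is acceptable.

S ⇒ Q ⇒ R ⇒ + S ⇒ + a a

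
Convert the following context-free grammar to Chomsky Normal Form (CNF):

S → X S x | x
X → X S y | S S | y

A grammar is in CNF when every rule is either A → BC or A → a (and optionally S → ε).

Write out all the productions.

TX → x; S → x; TY → y; X → y; S → X X0; X0 → S TX; X → X X1; X1 → S TY; X → S S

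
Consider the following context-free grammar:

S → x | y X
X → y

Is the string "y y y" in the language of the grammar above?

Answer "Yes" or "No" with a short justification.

No - no valid derivation exists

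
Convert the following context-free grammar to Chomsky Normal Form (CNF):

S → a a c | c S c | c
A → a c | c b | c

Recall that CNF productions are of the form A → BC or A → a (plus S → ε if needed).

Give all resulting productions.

TA → a; TC → c; S → c; TB → b; A → c; S → TA X0; X0 → TA TC; S → TC X1; X1 → S TC; A → TA TC; A → TC TB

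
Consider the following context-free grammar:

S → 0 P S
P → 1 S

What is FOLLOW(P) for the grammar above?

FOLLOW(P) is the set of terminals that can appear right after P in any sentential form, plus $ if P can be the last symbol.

We compute FOLLOW(P) using the standard algorithm.
FOLLOW(S) starts with {$}.
FIRST(P) = {1}
FIRST(S) = {0}
FOLLOW(P) = {0}
FOLLOW(S) = {$, 0}
Therefore, FOLLOW(P) = {0}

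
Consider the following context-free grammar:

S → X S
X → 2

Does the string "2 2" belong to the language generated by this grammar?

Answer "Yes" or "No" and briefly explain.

No - no valid derivation exists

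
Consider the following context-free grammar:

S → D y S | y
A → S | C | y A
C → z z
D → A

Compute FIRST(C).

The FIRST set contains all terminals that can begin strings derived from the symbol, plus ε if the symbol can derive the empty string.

We compute FIRST(C) using the standard algorithm.
FIRST(A) = {y, z}
FIRST(C) = {z}
FIRST(D) = {y, z}
FIRST(S) = {y, z}
Therefore, FIRST(C) = {z}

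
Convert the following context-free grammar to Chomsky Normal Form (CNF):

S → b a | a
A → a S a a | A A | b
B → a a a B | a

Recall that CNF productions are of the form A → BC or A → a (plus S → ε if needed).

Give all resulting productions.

TB → b; TA → a; S → a; A → b; B → a; S → TB TA; A → TA X0; X0 → S X1; X1 → TA TA; A → A A; B → TA X2; X2 → TA X3; X3 → TA B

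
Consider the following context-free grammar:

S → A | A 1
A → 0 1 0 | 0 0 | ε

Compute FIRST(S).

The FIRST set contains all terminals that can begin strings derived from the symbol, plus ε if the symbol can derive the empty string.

We compute FIRST(S) using the standard algorithm.
FIRST(A) = {0, ε}
FIRST(S) = {0, 1, ε}
Therefore, FIRST(S) = {0, 1, ε}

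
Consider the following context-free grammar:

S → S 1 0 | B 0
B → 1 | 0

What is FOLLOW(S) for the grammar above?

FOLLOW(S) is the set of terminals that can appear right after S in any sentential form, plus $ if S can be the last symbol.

We compute FOLLOW(S) using the standard algorithm.
FOLLOW(S) starts with {$}.
FIRST(B) = {0, 1}
FIRST(S) = {0, 1}
FOLLOW(B) = {0}
FOLLOW(S) = {$, 1}
Therefore, FOLLOW(S) = {$, 1}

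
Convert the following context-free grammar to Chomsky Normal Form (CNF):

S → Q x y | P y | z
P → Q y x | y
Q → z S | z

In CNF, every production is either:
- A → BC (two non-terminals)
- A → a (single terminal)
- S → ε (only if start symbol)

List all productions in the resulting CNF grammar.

TX → x; TY → y; S → z; P → y; TZ → z; Q → z; S → Q X0; X0 → TX TY; S → P TY; P → Q X1; X1 → TY TX; Q → TZ S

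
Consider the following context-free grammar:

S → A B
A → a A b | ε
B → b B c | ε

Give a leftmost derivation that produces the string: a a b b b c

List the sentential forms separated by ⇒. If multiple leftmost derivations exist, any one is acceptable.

S ⇒ A B ⇒ a A b B ⇒ a a A b b B ⇒ a a b b B ⇒ a a b b b B c ⇒ a a b b b c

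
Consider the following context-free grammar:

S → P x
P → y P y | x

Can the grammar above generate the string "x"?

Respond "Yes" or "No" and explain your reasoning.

No - no valid derivation exists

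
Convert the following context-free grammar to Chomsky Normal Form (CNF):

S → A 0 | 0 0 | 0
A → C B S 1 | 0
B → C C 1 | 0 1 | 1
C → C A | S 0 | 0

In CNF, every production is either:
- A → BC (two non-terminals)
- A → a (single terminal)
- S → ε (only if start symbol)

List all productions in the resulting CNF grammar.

T0 → 0; S → 0; T1 → 1; A → 0; B → 1; C → 0; S → A T0; S → T0 T0; A → C X0; X0 → B X1; X1 → S T1; B → C X2; X2 → C T1; B → T0 T1; C → C A; C → S T0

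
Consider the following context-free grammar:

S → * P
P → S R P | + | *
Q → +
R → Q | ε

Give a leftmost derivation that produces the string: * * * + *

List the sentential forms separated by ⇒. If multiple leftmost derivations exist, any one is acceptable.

S ⇒ * P ⇒ * S R P ⇒ * * P R P ⇒ * * * R P ⇒ * * * Q P ⇒ * * * + P ⇒ * * * + *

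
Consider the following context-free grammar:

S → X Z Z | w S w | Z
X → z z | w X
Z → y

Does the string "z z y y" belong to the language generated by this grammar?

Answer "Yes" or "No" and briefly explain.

Yes - a valid derivation exists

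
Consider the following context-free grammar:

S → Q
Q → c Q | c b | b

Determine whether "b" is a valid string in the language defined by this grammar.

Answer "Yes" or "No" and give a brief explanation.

Yes - a valid derivation exists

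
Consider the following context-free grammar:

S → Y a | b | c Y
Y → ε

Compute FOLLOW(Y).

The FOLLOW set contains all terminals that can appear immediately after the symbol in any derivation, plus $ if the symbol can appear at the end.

We compute FOLLOW(Y) using the standard algorithm.
FOLLOW(S) starts with {$}.
FIRST(S) = {a, b, c}
FIRST(Y) = {ε}
FOLLOW(S) = {$}
FOLLOW(Y) = {$, a}
Therefore, FOLLOW(Y) = {$, a}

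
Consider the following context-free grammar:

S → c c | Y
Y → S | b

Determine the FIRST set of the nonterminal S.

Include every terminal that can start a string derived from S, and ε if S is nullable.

We compute FIRST(S) using the standard algorithm.
FIRST(S) = {b, c}
FIRST(Y) = {b, c}
Therefore, FIRST(S) = {b, c}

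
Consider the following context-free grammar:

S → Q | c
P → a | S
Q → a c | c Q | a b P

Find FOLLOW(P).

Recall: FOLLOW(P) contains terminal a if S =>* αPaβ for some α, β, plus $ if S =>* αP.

We compute FOLLOW(P) using the standard algorithm.
FOLLOW(S) starts with {$}.
FIRST(P) = {a, c}
FIRST(Q) = {a, c}
FIRST(S) = {a, c}
FOLLOW(P) = {$}
FOLLOW(Q) = {$}
FOLLOW(S) = {$}
Therefore, FOLLOW(P) = {$}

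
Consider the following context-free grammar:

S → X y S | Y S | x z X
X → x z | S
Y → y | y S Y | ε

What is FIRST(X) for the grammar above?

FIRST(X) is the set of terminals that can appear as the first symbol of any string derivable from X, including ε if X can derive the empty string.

We compute FIRST(X) using the standard algorithm.
FIRST(S) = {x, y}
FIRST(X) = {x, y}
FIRST(Y) = {y, ε}
Therefore, FIRST(X) = {x, y}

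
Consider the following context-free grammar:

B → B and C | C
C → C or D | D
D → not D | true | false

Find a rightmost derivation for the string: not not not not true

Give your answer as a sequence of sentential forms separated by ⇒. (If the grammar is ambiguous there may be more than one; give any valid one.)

B ⇒ C ⇒ D ⇒ not D ⇒ not not D ⇒ not not not D ⇒ not not not not D ⇒ not not not not true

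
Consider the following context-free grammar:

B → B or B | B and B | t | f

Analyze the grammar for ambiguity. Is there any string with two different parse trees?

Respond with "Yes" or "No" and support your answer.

Yes - the string 'f or t and f or t' has two distinct parse trees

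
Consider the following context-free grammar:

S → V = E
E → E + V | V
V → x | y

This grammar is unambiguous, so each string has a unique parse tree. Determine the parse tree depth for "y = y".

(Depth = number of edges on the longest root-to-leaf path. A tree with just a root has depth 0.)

3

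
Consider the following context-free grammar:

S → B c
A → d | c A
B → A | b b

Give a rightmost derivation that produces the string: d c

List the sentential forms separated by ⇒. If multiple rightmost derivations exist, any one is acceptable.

S ⇒ B c ⇒ A c ⇒ d c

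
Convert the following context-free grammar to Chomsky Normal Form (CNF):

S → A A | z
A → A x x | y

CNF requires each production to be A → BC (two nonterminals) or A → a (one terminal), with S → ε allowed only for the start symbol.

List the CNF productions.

S → z; TX → x; A → y; S → A A; A → A X0; X0 → TX TX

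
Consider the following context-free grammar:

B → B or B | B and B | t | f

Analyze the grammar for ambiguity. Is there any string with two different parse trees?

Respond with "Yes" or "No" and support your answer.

Yes - the string 'f and t and t and f and t or f' has two distinct parse trees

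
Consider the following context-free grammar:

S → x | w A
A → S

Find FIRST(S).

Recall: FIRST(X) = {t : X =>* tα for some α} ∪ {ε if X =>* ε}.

We compute FIRST(S) using the standard algorithm.
FIRST(A) = {w, x}
FIRST(S) = {w, x}
Therefore, FIRST(S) = {w, x}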